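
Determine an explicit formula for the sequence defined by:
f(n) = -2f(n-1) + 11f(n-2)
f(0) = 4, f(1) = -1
Characteristic equation: x² + 2x - 11 = 0.
Discriminant Δ = (-2)² + 4·(11) = 48.
Roots r₁,₂ = (-2 ± √48)/2, so r₁ = -1 + 2 \sqrt{3}, r₂ = - 2 \sqrt{3} - 1.
General solution: f(n) = A·r₁^n + B·r₂^n.
From the initial conditions, A + B = 4 and r₁A + r₂B = -1.
Since r₁ - r₂ = √48: A = (-1 - (4)r₂)/√48 = \frac{\sqrt{3}}{4} + 2, and B = 4 - A = 2 - \frac{\sqrt{3}}{4}.
So f(n) = \left(\frac{\sqrt{3}}{4} + 2\right)\left(-1 + 2 \sqrt{3}\right)^n + \left(2 - \frac{\sqrt{3}}{4}\right)\left(- 2 \sqrt{3} - 1\right)^n.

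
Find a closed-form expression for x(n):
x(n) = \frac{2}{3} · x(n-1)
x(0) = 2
Pure geometric recurrence with ratio \frac{2}{3}.
By induction x(n) = x(0) · (\frac{2}{3})^n = 2 \left(\frac{2}{3}\right)^{n}.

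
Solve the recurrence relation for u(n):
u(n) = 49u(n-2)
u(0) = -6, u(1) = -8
Characteristic equation: x² - 49 = 0, which factors as (x - (7))(x - (-7)) = 0.
Roots r₁ = 7, r₂ = -7 (distinct).
General solution: u(n) = A·(7)^n + B·(-7)^n.
From u(0) = -6: A + B = -6.
From u(1) = -8: 7A - 7B = -8.
Solving: A = - \frac{25}{7}, B = - \frac{17}{7}.
So u(n) = - \frac{17 \left(-7\right)^{n}}{7} - \frac{25 \cdot 7^{n}}{7}.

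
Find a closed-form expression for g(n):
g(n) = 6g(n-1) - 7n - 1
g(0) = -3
First-order linear with linear forcing.
Homogeneous solution: g_h(n) = A·(6)^n.
Try particular g_p(n) = pn + q. Substituting:
  pn + q = 6(p(n-1) + q) - 7n - 1.
Matching the n-coefficient: p = 6p - 7 ⇒ p = \frac{7}{5}.
Matching constants: q = -6p + 6q - 1 ⇒ q = \frac{47}{25}.
General: g(n) = A·(6)^n + \frac{7 n}{5} + \frac{47}{25}.
Apply g(0) = -3: A + \frac{47}{25} = -3 ⇒ A = - \frac{122}{25}.
So g(n) = - \frac{122 \cdot 6^{n}}{25} + \frac{7 n}{5} + \frac{47}{25}.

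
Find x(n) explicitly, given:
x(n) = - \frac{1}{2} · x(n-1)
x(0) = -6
Pure geometric recurrence with ratio - \frac{1}{2}.
By induction x(n) = x(0) · (- \frac{1}{2})^n = - 6 \left(- \frac{1}{2}\right)^{n}.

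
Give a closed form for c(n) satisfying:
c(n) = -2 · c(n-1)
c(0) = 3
Pure geometric recurrence with ratio -2.
By induction c(n) = c(0) · (-2)^n = 3 \left(-2\right)^{n}.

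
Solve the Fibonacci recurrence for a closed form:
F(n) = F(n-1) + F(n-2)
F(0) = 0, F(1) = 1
This is the Fibonacci sequence.
Characteristic equation: x² - x - 1 = 0; roots r₁ = \frac{1}{2} + \frac{\sqrt{5}}{2}, r₂ = \frac{1}{2} - \frac{\sqrt{5}}{2}.
General: F(n) = A·r₁^n + B·r₂^n. Solving with F(0)=0, F(1)=1 gives A = \frac{\sqrt{5}}{5}, B = - \frac{\sqrt{5}}{5}.
So F(n) = \frac{2^{- n} \sqrt{5} \left(- \left(1 - \sqrt{5}\right)^{n} + \left(1 + \sqrt{5}\right)^{n}\right)}{5}.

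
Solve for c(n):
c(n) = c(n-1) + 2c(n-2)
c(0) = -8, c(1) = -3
Characteristic equation: x² - x - 2 = 0, which factors as (x - (2))(x - (-1)) = 0.
Roots r₁ = 2, r₂ = -1 (distinct).
General solution: c(n) = A·(2)^n + B·(-1)^n.
From c(0) = -8: A + B = -8.
From c(1) = -3: 2A - B = -3.
Solving: A = - \frac{11}{3}, B = - \frac{13}{3}.
So c(n) = - \frac{13 \left(-1\right)^{n}}{3} - \frac{11 \cdot 2^{n}}{3}.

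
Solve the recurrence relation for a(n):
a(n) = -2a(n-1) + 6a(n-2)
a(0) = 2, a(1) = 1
Characteristic equation: x² + 2x - 6 = 0.
Discriminant Δ = (-2)² + 4·(6) = 28.
Roots r₁,₂ = (-2 ± √28)/2, so r₁ = -1 + \sqrt{7}, r₂ = - \sqrt{7} - 1.
General solution: a(n) = A·r₁^n + B·r₂^n.
From the initial conditions, A + B = 2 and r₁A + r₂B = 1.
Since r₁ - r₂ = √28: A = (1 - (2)r₂)/√28 = \frac{3 \sqrt{7}}{14} + 1, and B = 2 - A = 1 - \frac{3 \sqrt{7}}{14}.
So a(n) = \left(\frac{3 \sqrt{7}}{14} + 1\right)\left(-1 + \sqrt{7}\right)^n + \left(1 - \frac{3 \sqrt{7}}{14}\right)\left(- \sqrt{7} - 1\right)^n.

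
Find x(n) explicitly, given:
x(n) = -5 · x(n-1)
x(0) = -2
Pure geometric recurrence with ratio -5.
By induction x(n) = x(0) · (-5)^n = - 2 \left(-5\right)^{n}.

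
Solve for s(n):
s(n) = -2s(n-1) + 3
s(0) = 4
First-order linear non-homogeneous.
Homogeneous solution: s_h(n) = A·(-2)^n.
Try constant particular solution s_p = K: K = -2K + 3 ⇒ K = 1.
General: s(n) = A·(-2)^n + 1.
Apply s(0) = 4: A + 1 = 4 ⇒ A = 3.
So s(n) = 3 \left(-2\right)^{n} + 1.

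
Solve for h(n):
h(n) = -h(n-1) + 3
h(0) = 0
First-order linear non-homogeneous.
Homogeneous solution: h_h(n) = A·(-1)^n.
Try constant particular solution h_p = K: K = -K + 3 ⇒ K = \frac{3}{2}.
General: h(n) = A·(-1)^n + \frac{3}{2}.
Apply h(0) = 0: A + \frac{3}{2} = 0 ⇒ A = - \frac{3}{2}.
So h(n) = \frac{3}{2} - \frac{3 \left(-1\right)^{n}}{2}.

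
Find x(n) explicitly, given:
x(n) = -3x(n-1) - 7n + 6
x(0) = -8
First-order linear with linear forcing.
Homogeneous solution: x_h(n) = A·(-3)^n.
Try particular x_p(n) = pn + q. Substituting:
  pn + q = -3(p(n-1) + q) - 7n + 6.
Matching the n-coefficient: p = -3p - 7 ⇒ p = - \frac{7}{4}.
Matching constants: q = 3p - 3q + 6 ⇒ q = \frac{3}{16}.
General: x(n) = A·(-3)^n - \frac{7 n}{4} + \frac{3}{16}.
Apply x(0) = -8: A + \frac{3}{16} = -8 ⇒ A = - \frac{131}{16}.
So x(n) = - \frac{131 \left(-3\right)^{n}}{16} - \frac{7 n}{4} + \frac{3}{16}.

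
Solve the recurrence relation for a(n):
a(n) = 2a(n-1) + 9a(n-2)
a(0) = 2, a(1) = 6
Characteristic equation: x² - 2x - 9 = 0.
Discriminant Δ = (2)² + 4·(9) = 40.
Roots r₁,₂ = (2 ± √40)/2, so r₁ = 1 + \sqrt{10}, r₂ = 1 - \sqrt{10}.
General solution: a(n) = A·r₁^n + B·r₂^n.
From the initial conditions, A + B = 2 and r₁A + r₂B = 6.
Since r₁ - r₂ = √40: A = (6 - (2)r₂)/√40 = \frac{\sqrt{10}}{5} + 1, and B = 2 - A = 1 - \frac{\sqrt{10}}{5}.
So a(n) = \left(\frac{\sqrt{10}}{5} + 1\right)\left(1 + \sqrt{10}\right)^n + \left(1 - \frac{\sqrt{10}}{5}\right)\left(1 - \sqrt{10}\right)^n.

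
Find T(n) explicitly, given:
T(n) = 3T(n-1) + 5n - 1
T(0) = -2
First-order linear with linear forcing.
Homogeneous solution: T_h(n) = A·(3)^n.
Try particular T_p(n) = pn + q. Substituting:
  pn + q = 3(p(n-1) + q) + 5n - 1.
Matching the n-coefficient: p = 3p + 5 ⇒ p = - \frac{5}{2}.
Matching constants: q = -3p + 3q - 1 ⇒ q = - \frac{13}{4}.
General: T(n) = A·(3)^n - \frac{5 n}{2} - \frac{13}{4}.
Apply T(0) = -2: A - \frac{13}{4} = -2 ⇒ A = \frac{5}{4}.
So T(n) = \frac{5 \cdot 3^{n}}{4} - \frac{5 n}{2} - \frac{13}{4}.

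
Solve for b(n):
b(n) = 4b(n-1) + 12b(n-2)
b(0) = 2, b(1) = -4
Characteristic equation: x² - 4x - 12 = 0, which factors as (x - (-2))(x - (6)) = 0.
Roots r₁ = -2, r₂ = 6 (distinct).
General solution: b(n) = A·(-2)^n + B·(6)^n.
From b(0) = 2: A + B = 2.
From b(1) = -4: -2A + 6B = -4.
Solving: A = 2, B = 0.
So b(n) = 2 \left(-2\right)^{n}.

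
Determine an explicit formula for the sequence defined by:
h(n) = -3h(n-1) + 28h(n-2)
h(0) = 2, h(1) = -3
Characteristic equation: x² + 3x - 28 = 0, which factors as (x - (-7))(x - (4)) = 0.
Roots r₁ = -7, r₂ = 4 (distinct).
General solution: h(n) = A·(-7)^n + B·(4)^n.
From h(0) = 2: A + B = 2.
From h(1) = -3: -7A + 4B = -3.
Solving: A = 1, B = 1.
So h(n) = \left(-7\right)^{n} + 4^{n}.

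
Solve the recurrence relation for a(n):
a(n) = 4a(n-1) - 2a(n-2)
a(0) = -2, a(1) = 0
Characteristic equation: x² - 4x + 2 = 0.
Discriminant Δ = (4)² + 4·(-2) = 8.
Roots r₁,₂ = (4 ± √8)/2, so r₁ = \sqrt{2} + 2, r₂ = 2 - \sqrt{2}.
General solution: a(n) = A·r₁^n + B·r₂^n.
From the initial conditions, A + B = -2 and r₁A + r₂B = 0.
Since r₁ - r₂ = √8: A = (0 - (-2)r₂)/√8 = -1 + \sqrt{2}, and B = -2 - A = - \sqrt{2} - 1.
So a(n) = \left(-1 + \sqrt{2}\right)\left(\sqrt{2} + 2\right)^n + \left(- \sqrt{2} - 1\right)\left(2 - \sqrt{2}\right)^n.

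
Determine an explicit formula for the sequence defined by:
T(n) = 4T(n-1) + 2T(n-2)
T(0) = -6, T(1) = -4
Characteristic equation: x² - 4x - 2 = 0.
Discriminant Δ = (4)² + 4·(2) = 24.
Roots r₁,₂ = (4 ± √24)/2, so r₁ = 2 + \sqrt{6}, r₂ = 2 - \sqrt{6}.
General solution: T(n) = A·r₁^n + B·r₂^n.
From the initial conditions, A + B = -6 and r₁A + r₂B = -4.
Since r₁ - r₂ = √24: A = (-4 - (-6)r₂)/√24 = -3 + \frac{2 \sqrt{6}}{3}, and B = -6 - A = -3 - \frac{2 \sqrt{6}}{3}.
So T(n) = \left(-3 + \frac{2 \sqrt{6}}{3}\right)\left(2 + \sqrt{6}\right)^n + \left(-3 - \frac{2 \sqrt{6}}{3}\right)\left(2 - \sqrt{6}\right)^n.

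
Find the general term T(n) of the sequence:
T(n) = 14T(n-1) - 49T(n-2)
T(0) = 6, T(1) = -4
Characteristic equation: x² - 14x + 49 = 0, which is (x - (7))².
Repeated root r = 7.
General solution: T(n) = (A + Bn)·(7)^n.
From T(0) = 6: A = 6.
From T(1) = -4: (A + B)·(7) = -4 ⇒ B = - \frac{46}{7}.
So T(n) = \left(6 - \frac{46 n}{7}\right) \cdot (7)^n.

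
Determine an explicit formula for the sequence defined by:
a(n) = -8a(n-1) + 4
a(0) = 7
First-order linear non-homogeneous.
Homogeneous solution: a_h(n) = A·(-8)^n.
Try constant particular solution a_p = K: K = -8K + 4 ⇒ K = \frac{4}{9}.
General: a(n) = A·(-8)^n + \frac{4}{9}.
Apply a(0) = 7: A + \frac{4}{9} = 7 ⇒ A = \frac{59}{9}.
So a(n) = \frac{59 \left(-8\right)^{n}}{9} + \frac{4}{9}.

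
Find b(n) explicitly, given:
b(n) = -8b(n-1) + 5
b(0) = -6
First-order linear non-homogeneous.
Homogeneous solution: b_h(n) = A·(-8)^n.
Try constant particular solution b_p = K: K = -8K + 5 ⇒ K = \frac{5}{9}.
General: b(n) = A·(-8)^n + \frac{5}{9}.
Apply b(0) = -6: A + \frac{5}{9} = -6 ⇒ A = - \frac{59}{9}.
So b(n) = \frac{5}{9} - \frac{59 \left(-8\right)^{n}}{9}.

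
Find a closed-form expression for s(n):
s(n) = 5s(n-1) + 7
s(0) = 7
First-order linear non-homogeneous.
Homogeneous solution: s_h(n) = A·(5)^n.
Try constant particular solution s_p = K: K = 5K + 7 ⇒ K = - \frac{7}{4}.
General: s(n) = A·(5)^n - \frac{7}{4}.
Apply s(0) = 7: A - \frac{7}{4} = 7 ⇒ A = \frac{35}{4}.
So s(n) = \frac{35 \cdot 5^{n}}{4} - \frac{7}{4}.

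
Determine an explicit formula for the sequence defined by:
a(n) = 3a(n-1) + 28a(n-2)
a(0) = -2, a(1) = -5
Characteristic equation: x² - 3x - 28 = 0, which factors as (x - (-4))(x - (7)) = 0.
Roots r₁ = -4, r₂ = 7 (distinct).
General solution: a(n) = A·(-4)^n + B·(7)^n.
From a(0) = -2: A + B = -2.
From a(1) = -5: -4A + 7B = -5.
Solving: A = - \frac{9}{11}, B = - \frac{13}{11}.
So a(n) = - \frac{9 \left(-4\right)^{n}}{11} - \frac{13 \cdot 7^{n}}{11}.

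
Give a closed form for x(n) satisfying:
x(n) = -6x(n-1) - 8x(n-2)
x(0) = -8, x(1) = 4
Characteristic equation: x² + 6x + 8 = 0, which factors as (x - (-4))(x - (-2)) = 0.
Roots r₁ = -4, r₂ = -2 (distinct).
General solution: x(n) = A·(-4)^n + B·(-2)^n.
From x(0) = -8: A + B = -8.
From x(1) = 4: -4A - 2B = 4.
Solving: A = 6, B = -14.
So x(n) = - 14 \left(-2\right)^{n} + 6 \left(-4\right)^{n}.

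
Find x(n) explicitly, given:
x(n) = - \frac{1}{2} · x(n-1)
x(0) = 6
Pure geometric recurrence with ratio - \frac{1}{2}.
By induction x(n) = x(0) · (- \frac{1}{2})^n = 6 \left(- \frac{1}{2}\right)^{n}.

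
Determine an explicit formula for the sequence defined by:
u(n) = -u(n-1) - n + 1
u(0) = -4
First-order linear with linear forcing.
Homogeneous solution: u_h(n) = A·(-1)^n.
Try particular u_p(n) = pn + q. Substituting:
  pn + q = -(p(n-1) + q) - n + 1.
Matching the n-coefficient: p = -p - 1 ⇒ p = - \frac{1}{2}.
Matching constants: q = p - q + 1 ⇒ q = \frac{1}{4}.
General: u(n) = A·(-1)^n - \frac{n}{2} + \frac{1}{4}.
Apply u(0) = -4: A + \frac{1}{4} = -4 ⇒ A = - \frac{17}{4}.
So u(n) = - \frac{17 \left(-1\right)^{n}}{4} - \frac{n}{2} + \frac{1}{4}.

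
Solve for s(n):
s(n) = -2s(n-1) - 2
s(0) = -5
First-order linear non-homogeneous.
Homogeneous solution: s_h(n) = A·(-2)^n.
Try constant particular solution s_p = K: K = -2K - 2 ⇒ K = - \frac{2}{3}.
General: s(n) = A·(-2)^n - \frac{2}{3}.
Apply s(0) = -5: A - \frac{2}{3} = -5 ⇒ A = - \frac{13}{3}.
So s(n) = - \frac{13 \left(-2\right)^{n}}{3} - \frac{2}{3}.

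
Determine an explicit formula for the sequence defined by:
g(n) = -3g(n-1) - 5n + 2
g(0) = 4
First-order linear with linear forcing.
Homogeneous solution: g_h(n) = A·(-3)^n.
Try particular g_p(n) = pn + q. Substituting:
  pn + q = -3(p(n-1) + q) - 5n + 2.
Matching the n-coefficient: p = -3p - 5 ⇒ p = - \frac{5}{4}.
Matching constants: q = 3p - 3q + 2 ⇒ q = - \frac{7}{16}.
General: g(n) = A·(-3)^n - \frac{5 n}{4} - \frac{7}{16}.
Apply g(0) = 4: A - \frac{7}{16} = 4 ⇒ A = \frac{71}{16}.
So g(n) = \frac{71 \left(-3\right)^{n}}{16} - \frac{5 n}{4} - \frac{7}{16}.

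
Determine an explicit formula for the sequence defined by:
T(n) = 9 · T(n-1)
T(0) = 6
Pure geometric recurrence with ratio 9.
By induction T(n) = T(0) · (9)^n = 6 \cdot 9^{n}.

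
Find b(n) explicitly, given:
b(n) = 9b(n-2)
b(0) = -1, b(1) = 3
Characteristic equation: x² - 9 = 0, which factors as (x - (-3))(x - (3)) = 0.
Roots r₁ = -3, r₂ = 3 (distinct).
General solution: b(n) = A·(-3)^n + B·(3)^n.
From b(0) = -1: A + B = -1.
From b(1) = 3: -3A + 3B = 3.
Solving: A = -1, B = 0.
So b(n) = - \left(-3\right)^{n}.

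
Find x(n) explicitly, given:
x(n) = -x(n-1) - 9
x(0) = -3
First-order linear non-homogeneous.
Homogeneous solution: x_h(n) = A·(-1)^n.
Try constant particular solution x_p = K: K = -K - 9 ⇒ K = - \frac{9}{2}.
General: x(n) = A·(-1)^n - \frac{9}{2}.
Apply x(0) = -3: A - \frac{9}{2} = -3 ⇒ A = \frac{3}{2}.
So x(n) = \frac{3 \left(-1\right)^{n}}{2} - \frac{9}{2}.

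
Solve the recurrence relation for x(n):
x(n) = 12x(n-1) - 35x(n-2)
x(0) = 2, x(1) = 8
Characteristic equation: x² - 12x + 35 = 0, which factors as (x - (5))(x - (7)) = 0.
Roots r₁ = 5, r₂ = 7 (distinct).
General solution: x(n) = A·(5)^n + B·(7)^n.
From x(0) = 2: A + B = 2.
From x(1) = 8: 5A + 7B = 8.
Solving: A = 3, B = -1.
So x(n) = 3 \cdot 5^{n} - 7^{n}.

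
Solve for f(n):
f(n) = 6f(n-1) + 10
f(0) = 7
First-order linear non-homogeneous.
Homogeneous solution: f_h(n) = A·(6)^n.
Try constant particular solution f_p = K: K = 6K + 10 ⇒ K = -2.
General: f(n) = A·(6)^n - 2.
Apply f(0) = 7: A - 2 = 7 ⇒ A = 9.
So f(n) = 9 \cdot 6^{n} - 2.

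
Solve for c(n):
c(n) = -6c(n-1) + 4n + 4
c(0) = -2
First-order linear with linear forcing.
Homogeneous solution: c_h(n) = A·(-6)^n.
Try particular c_p(n) = pn + q. Substituting:
  pn + q = -6(p(n-1) + q) + 4n + 4.
Matching the n-coefficient: p = -6p + 4 ⇒ p = \frac{4}{7}.
Matching constants: q = 6p - 6q + 4 ⇒ q = \frac{52}{49}.
General: c(n) = A·(-6)^n + \frac{4 n}{7} + \frac{52}{49}.
Apply c(0) = -2: A + \frac{52}{49} = -2 ⇒ A = - \frac{150}{49}.
So c(n) = - \frac{150 \left(-6\right)^{n}}{49} + \frac{4 n}{7} + \frac{52}{49}.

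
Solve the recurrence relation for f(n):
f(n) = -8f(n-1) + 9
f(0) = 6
First-order linear non-homogeneous.
Homogeneous solution: f_h(n) = A·(-8)^n.
Try constant particular solution f_p = K: K = -8K + 9 ⇒ K = 1.
General: f(n) = A·(-8)^n + 1.
Apply f(0) = 6: A + 1 = 6 ⇒ A = 5.
So f(n) = 5 \left(-8\right)^{n} + 1.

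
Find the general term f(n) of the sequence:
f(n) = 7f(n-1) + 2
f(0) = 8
First-order linear non-homogeneous.
Homogeneous solution: f_h(n) = A·(7)^n.
Try constant particular solution f_p = K: K = 7K + 2 ⇒ K = - \frac{1}{3}.
General: f(n) = A·(7)^n - \frac{1}{3}.
Apply f(0) = 8: A - \frac{1}{3} = 8 ⇒ A = \frac{25}{3}.
So f(n) = \frac{25 \cdot 7^{n}}{3} - \frac{1}{3}.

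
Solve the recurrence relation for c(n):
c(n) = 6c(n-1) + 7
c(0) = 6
First-order linear non-homogeneous.
Homogeneous solution: c_h(n) = A·(6)^n.
Try constant particular solution c_p = K: K = 6K + 7 ⇒ K = - \frac{7}{5}.
General: c(n) = A·(6)^n - \frac{7}{5}.
Apply c(0) = 6: A - \frac{7}{5} = 6 ⇒ A = \frac{37}{5}.
So c(n) = \frac{37 \cdot 6^{n}}{5} - \frac{7}{5}.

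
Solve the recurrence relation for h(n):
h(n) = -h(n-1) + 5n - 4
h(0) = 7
First-order linear with linear forcing.
Homogeneous solution: h_h(n) = A·(-1)^n.
Try particular h_p(n) = pn + q. Substituting:
  pn + q = -(p(n-1) + q) + 5n - 4.
Matching the n-coefficient: p = -p + 5 ⇒ p = \frac{5}{2}.
Matching constants: q = p - q - 4 ⇒ q = - \frac{3}{4}.
General: h(n) = A·(-1)^n + \frac{5 n}{2} - \frac{3}{4}.
Apply h(0) = 7: A - \frac{3}{4} = 7 ⇒ A = \frac{31}{4}.
So h(n) = \frac{31 \left(-1\right)^{n}}{4} + \frac{5 n}{2} - \frac{3}{4}.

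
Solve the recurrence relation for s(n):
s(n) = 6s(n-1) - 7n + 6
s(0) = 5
First-order linear with linear forcing.
Homogeneous solution: s_h(n) = A·(6)^n.
Try particular s_p(n) = pn + q. Substituting:
  pn + q = 6(p(n-1) + q) - 7n + 6.
Matching the n-coefficient: p = 6p - 7 ⇒ p = \frac{7}{5}.
Matching constants: q = -6p + 6q + 6 ⇒ q = \frac{12}{25}.
General: s(n) = A·(6)^n + \frac{7 n}{5} + \frac{12}{25}.
Apply s(0) = 5: A + \frac{12}{25} = 5 ⇒ A = \frac{113}{25}.
So s(n) = \frac{113 \cdot 6^{n}}{25} + \frac{7 n}{5} + \frac{12}{25}.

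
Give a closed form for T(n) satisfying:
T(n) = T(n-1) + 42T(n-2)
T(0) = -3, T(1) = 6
Characteristic equation: x² - x - 42 = 0, which factors as (x - (7))(x - (-6)) = 0.
Roots r₁ = 7, r₂ = -6 (distinct).
General solution: T(n) = A·(7)^n + B·(-6)^n.
From T(0) = -3: A + B = -3.
From T(1) = 6: 7A - 6B = 6.
Solving: A = - \frac{12}{13}, B = - \frac{27}{13}.
So T(n) = - \frac{27 \left(-6\right)^{n}}{13} - \frac{12 \cdot 7^{n}}{13}.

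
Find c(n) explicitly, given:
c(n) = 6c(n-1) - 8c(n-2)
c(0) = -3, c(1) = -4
Characteristic equation: x² - 6x + 8 = 0, which factors as (x - (2))(x - (4)) = 0.
Roots r₁ = 2, r₂ = 4 (distinct).
General solution: c(n) = A·(2)^n + B·(4)^n.
From c(0) = -3: A + B = -3.
From c(1) = -4: 2A + 4B = -4.
Solving: A = -4, B = 1.
So c(n) = - 4 \cdot 2^{n} + 4^{n}.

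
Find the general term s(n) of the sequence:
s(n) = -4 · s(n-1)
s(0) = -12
Pure geometric recurrence with ratio -4.
By induction s(n) = s(0) · (-4)^n = - 12 \left(-4\right)^{n}.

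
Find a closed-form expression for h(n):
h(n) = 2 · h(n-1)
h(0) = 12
Pure geometric recurrence with ratio 2.
By induction h(n) = h(0) · (2)^n = 12 \cdot 2^{n}.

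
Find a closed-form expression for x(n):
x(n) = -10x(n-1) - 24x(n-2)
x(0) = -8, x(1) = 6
Characteristic equation: x² + 10x + 24 = 0, which factors as (x - (-4))(x - (-6)) = 0.
Roots r₁ = -4, r₂ = -6 (distinct).
General solution: x(n) = A·(-4)^n + B·(-6)^n.
From x(0) = -8: A + B = -8.
From x(1) = 6: -4A - 6B = 6.
Solving: A = -21, B = 13.
So x(n) = - 21 \left(-4\right)^{n} + 13 \left(-6\right)^{n}.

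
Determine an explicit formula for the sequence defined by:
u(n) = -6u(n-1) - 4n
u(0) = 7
First-order linear with linear forcing.
Homogeneous solution: u_h(n) = A·(-6)^n.
Try particular u_p(n) = pn + q. Substituting:
  pn + q = -6(p(n-1) + q) - 4n.
Matching the n-coefficient: p = -6p - 4 ⇒ p = - \frac{4}{7}.
Matching constants: q = 6p - 6q ⇒ q = - \frac{24}{49}.
General: u(n) = A·(-6)^n - \frac{4 n}{7} - \frac{24}{49}.
Apply u(0) = 7: A - \frac{24}{49} = 7 ⇒ A = \frac{367}{49}.
So u(n) = \frac{367 \left(-6\right)^{n}}{49} - \frac{4 n}{7} - \frac{24}{49}.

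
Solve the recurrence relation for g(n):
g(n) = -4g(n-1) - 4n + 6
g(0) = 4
First-order linear with linear forcing.
Homogeneous solution: g_h(n) = A·(-4)^n.
Try particular g_p(n) = pn + q. Substituting:
  pn + q = -4(p(n-1) + q) - 4n + 6.
Matching the n-coefficient: p = -4p - 4 ⇒ p = - \frac{4}{5}.
Matching constants: q = 4p - 4q + 6 ⇒ q = \frac{14}{25}.
General: g(n) = A·(-4)^n - \frac{4 n}{5} + \frac{14}{25}.
Apply g(0) = 4: A + \frac{14}{25} = 4 ⇒ A = \frac{86}{25}.
So g(n) = \frac{86 \left(-4\right)^{n}}{25} - \frac{4 n}{5} + \frac{14}{25}.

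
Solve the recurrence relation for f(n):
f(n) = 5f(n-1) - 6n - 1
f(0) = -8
First-order linear with linear forcing.
Homogeneous solution: f_h(n) = A·(5)^n.
Try particular f_p(n) = pn + q. Substituting:
  pn + q = 5(p(n-1) + q) - 6n - 1.
Matching the n-coefficient: p = 5p - 6 ⇒ p = \frac{3}{2}.
Matching constants: q = -5p + 5q - 1 ⇒ q = \frac{17}{8}.
General: f(n) = A·(5)^n + \frac{3 n}{2} + \frac{17}{8}.
Apply f(0) = -8: A + \frac{17}{8} = -8 ⇒ A = - \frac{81}{8}.
So f(n) = - \frac{81 \cdot 5^{n}}{8} + \frac{3 n}{2} + \frac{17}{8}.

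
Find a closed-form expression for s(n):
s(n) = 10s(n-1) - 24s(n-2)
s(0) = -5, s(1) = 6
Characteristic equation: x² - 10x + 24 = 0, which factors as (x - (6))(x - (4)) = 0.
Roots r₁ = 6, r₂ = 4 (distinct).
General solution: s(n) = A·(6)^n + B·(4)^n.
From s(0) = -5: A + B = -5.
From s(1) = 6: 6A + 4B = 6.
Solving: A = 13, B = -18.
So s(n) = - 18 \cdot 4^{n} + 13 \cdot 6^{n}.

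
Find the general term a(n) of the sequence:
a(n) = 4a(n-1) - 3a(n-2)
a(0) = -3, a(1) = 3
Characteristic equation: x² - 4x + 3 = 0, which factors as (x - (1))(x - (3)) = 0.
Roots r₁ = 1, r₂ = 3 (distinct).
General solution: a(n) = A·(1)^n + B·(3)^n.
From a(0) = -3: A + B = -3.
From a(1) = 3: A + 3B = 3.
Solving: A = -6, B = 3.
So a(n) = 3 \cdot 3^{n} - 6.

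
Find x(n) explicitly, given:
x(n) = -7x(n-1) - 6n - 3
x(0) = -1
First-order linear with linear forcing.
Homogeneous solution: x_h(n) = A·(-7)^n.
Try particular x_p(n) = pn + q. Substituting:
  pn + q = -7(p(n-1) + q) - 6n - 3.
Matching the n-coefficient: p = -7p - 6 ⇒ p = - \frac{3}{4}.
Matching constants: q = 7p - 7q - 3 ⇒ q = - \frac{33}{32}.
General: x(n) = A·(-7)^n - \frac{3 n}{4} - \frac{33}{32}.
Apply x(0) = -1: A - \frac{33}{32} = -1 ⇒ A = \frac{1}{32}.
So x(n) = \frac{\left(-7\right)^{n}}{32} - \frac{3 n}{4} - \frac{33}{32}.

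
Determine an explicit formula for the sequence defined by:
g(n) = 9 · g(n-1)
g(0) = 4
Pure geometric recurrence with ratio 9.
By induction g(n) = g(0) · (9)^n = 4 \cdot 9^{n}.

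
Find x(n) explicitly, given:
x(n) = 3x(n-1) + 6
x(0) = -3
First-order linear non-homogeneous.
Homogeneous solution: x_h(n) = A·(3)^n.
Try constant particular solution x_p = K: K = 3K + 6 ⇒ K = -3.
General: x(n) = A·(3)^n - 3.
Apply x(0) = -3: A - 3 = -3 ⇒ A = 0.
So x(n) = -3.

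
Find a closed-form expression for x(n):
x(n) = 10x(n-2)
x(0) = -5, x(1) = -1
Characteristic equation: x² - 10 = 0.
Discriminant Δ = (0)² + 4·(10) = 40.
Roots r₁,₂ = (0 ± √40)/2, so r₁ = \sqrt{10}, r₂ = - \sqrt{10}.
General solution: x(n) = A·r₁^n + B·r₂^n.
From the initial conditions, A + B = -5 and r₁A + r₂B = -1.
Since r₁ - r₂ = √40: A = (-1 - (-5)r₂)/√40 = - \frac{5}{2} - \frac{\sqrt{10}}{20}, and B = -5 - A = - \frac{5}{2} + \frac{\sqrt{10}}{20}.
So x(n) = \left(- \frac{5}{2} - \frac{\sqrt{10}}{20}\right)\left(\sqrt{10}\right)^n + \left(- \frac{5}{2} + \frac{\sqrt{10}}{20}\right)\left(- \sqrt{10}\right)^n.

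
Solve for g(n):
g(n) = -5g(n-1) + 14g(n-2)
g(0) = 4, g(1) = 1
Characteristic equation: x² + 5x - 14 = 0, which factors as (x - (2))(x - (-7)) = 0.
Roots r₁ = 2, r₂ = -7 (distinct).
General solution: g(n) = A·(2)^n + B·(-7)^n.
From g(0) = 4: A + B = 4.
From g(1) = 1: 2A - 7B = 1.
Solving: A = \frac{29}{9}, B = \frac{7}{9}.
So g(n) = \frac{7 \left(-7\right)^{n}}{9} + \frac{29 \cdot 2^{n}}{9}.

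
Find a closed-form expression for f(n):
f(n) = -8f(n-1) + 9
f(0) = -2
First-order linear non-homogeneous.
Homogeneous solution: f_h(n) = A·(-8)^n.
Try constant particular solution f_p = K: K = -8K + 9 ⇒ K = 1.
General: f(n) = A·(-8)^n + 1.
Apply f(0) = -2: A + 1 = -2 ⇒ A = -3.
So f(n) = 1 - 3 \left(-8\right)^{n}.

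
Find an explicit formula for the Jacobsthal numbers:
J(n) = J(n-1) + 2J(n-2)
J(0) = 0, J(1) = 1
This is the Jacobsthal sequence.
Characteristic equation: x² - x - 2 = 0; roots r₁ = 2, r₂ = -1.
General: J(n) = A·r₁^n + B·r₂^n. Solving with J(0)=0, J(1)=1 gives A = \frac{1}{3}, B = - \frac{1}{3}.
So J(n) = - \frac{\left(-1\right)^{n}}{3} + \frac{2^{n}}{3}.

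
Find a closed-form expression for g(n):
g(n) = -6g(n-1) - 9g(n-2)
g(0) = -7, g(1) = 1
Characteristic equation: x² + 6x + 9 = 0, which is (x - (-3))².
Repeated root r = -3.
General solution: g(n) = (A + Bn)·(-3)^n.
From g(0) = -7: A = -7.
From g(1) = 1: (A + B)·(-3) = 1 ⇒ B = \frac{20}{3}.
So g(n) = \left(\frac{20 n}{3} - 7\right) \cdot (-3)^n.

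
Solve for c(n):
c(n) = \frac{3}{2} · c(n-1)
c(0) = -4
Pure geometric recurrence with ratio \frac{3}{2}.
By induction c(n) = c(0) · (\frac{3}{2})^n = - 4 \left(\frac{3}{2}\right)^{n}.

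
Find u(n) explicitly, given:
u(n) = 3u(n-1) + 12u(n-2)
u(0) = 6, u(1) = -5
Characteristic equation: x² - 3x - 12 = 0.
Discriminant Δ = (3)² + 4·(12) = 57.
Roots r₁,₂ = (3 ± √57)/2, so r₁ = \frac{3}{2} + \frac{\sqrt{57}}{2}, r₂ = \frac{3}{2} - \frac{\sqrt{57}}{2}.
General solution: u(n) = A·r₁^n + B·r₂^n.
From the initial conditions, A + B = 6 and r₁A + r₂B = -5.
Since r₁ - r₂ = √57: A = (-5 - (6)r₂)/√57 = 3 - \frac{14 \sqrt{57}}{57}, and B = 6 - A = \frac{14 \sqrt{57}}{57} + 3.
So u(n) = \left(3 - \frac{14 \sqrt{57}}{57}\right)\left(\frac{3}{2} + \frac{\sqrt{57}}{2}\right)^n + \left(\frac{14 \sqrt{57}}{57} + 3\right)\left(\frac{3}{2} - \frac{\sqrt{57}}{2}\right)^n.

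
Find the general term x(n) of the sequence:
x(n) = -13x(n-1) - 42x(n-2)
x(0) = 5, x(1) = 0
Characteristic equation: x² + 13x + 42 = 0, which factors as (x - (-6))(x - (-7)) = 0.
Roots r₁ = -6, r₂ = -7 (distinct).
General solution: x(n) = A·(-6)^n + B·(-7)^n.
From x(0) = 5: A + B = 5.
From x(1) = 0: -6A - 7B = 0.
Solving: A = 35, B = -30.
So x(n) = 35 \left(-6\right)^{n} - 30 \left(-7\right)^{n}.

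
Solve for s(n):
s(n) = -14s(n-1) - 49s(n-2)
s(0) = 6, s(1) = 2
Characteristic equation: x² + 14x + 49 = 0, which is (x - (-7))².
Repeated root r = -7.
General solution: s(n) = (A + Bn)·(-7)^n.
From s(0) = 6: A = 6.
From s(1) = 2: (A + B)·(-7) = 2 ⇒ B = - \frac{44}{7}.
So s(n) = \left(6 - \frac{44 n}{7}\right) \cdot (-7)^n.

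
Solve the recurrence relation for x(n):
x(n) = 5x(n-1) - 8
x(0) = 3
First-order linear non-homogeneous.
Homogeneous solution: x_h(n) = A·(5)^n.
Try constant particular solution x_p = K: K = 5K - 8 ⇒ K = 2.
General: x(n) = A·(5)^n + 2.
Apply x(0) = 3: A + 2 = 3 ⇒ A = 1.
So x(n) = 5^{n} + 2.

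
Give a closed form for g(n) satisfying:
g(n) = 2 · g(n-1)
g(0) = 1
Pure geometric recurrence with ratio 2.
By induction g(n) = g(0) · (2)^n = 2^{n}.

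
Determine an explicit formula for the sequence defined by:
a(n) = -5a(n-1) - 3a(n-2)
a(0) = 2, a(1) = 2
Characteristic equation: x² + 5x + 3 = 0.
Discriminant Δ = (-5)² + 4·(-3) = 13.
Roots r₁,₂ = (-5 ± √13)/2, so r₁ = - \frac{5}{2} + \frac{\sqrt{13}}{2}, r₂ = - \frac{5}{2} - \frac{\sqrt{13}}{2}.
General solution: a(n) = A·r₁^n + B·r₂^n.
From the initial conditions, A + B = 2 and r₁A + r₂B = 2.
Since r₁ - r₂ = √13: A = (2 - (2)r₂)/√13 = 1 + \frac{7 \sqrt{13}}{13}, and B = 2 - A = 1 - \frac{7 \sqrt{13}}{13}.
So a(n) = \left(1 + \frac{7 \sqrt{13}}{13}\right)\left(- \frac{5}{2} + \frac{\sqrt{13}}{2}\right)^n + \left(1 - \frac{7 \sqrt{13}}{13}\right)\left(- \frac{5}{2} - \frac{\sqrt{13}}{2}\right)^n.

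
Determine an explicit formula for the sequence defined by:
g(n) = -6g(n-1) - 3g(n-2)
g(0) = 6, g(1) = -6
Characteristic equation: x² + 6x + 3 = 0.
Discriminant Δ = (-6)² + 4·(-3) = 24.
Roots r₁,₂ = (-6 ± √24)/2, so r₁ = -3 + \sqrt{6}, r₂ = -3 - \sqrt{6}.
General solution: g(n) = A·r₁^n + B·r₂^n.
From the initial conditions, A + B = 6 and r₁A + r₂B = -6.
Since r₁ - r₂ = √24: A = (-6 - (6)r₂)/√24 = \sqrt{6} + 3, and B = 6 - A = 3 - \sqrt{6}.
So g(n) = \left(\sqrt{6} + 3\right)\left(-3 + \sqrt{6}\right)^n + \left(3 - \sqrt{6}\right)\left(-3 - \sqrt{6}\right)^n.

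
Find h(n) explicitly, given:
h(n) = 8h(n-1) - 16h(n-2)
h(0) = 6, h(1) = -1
Characteristic equation: x² - 8x + 16 = 0, which is (x - (4))².
Repeated root r = 4.
General solution: h(n) = (A + Bn)·(4)^n.
From h(0) = 6: A = 6.
From h(1) = -1: (A + B)·(4) = -1 ⇒ B = - \frac{25}{4}.
So h(n) = \left(6 - \frac{25 n}{4}\right) \cdot (4)^n.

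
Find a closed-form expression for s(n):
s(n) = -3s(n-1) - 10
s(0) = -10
First-order linear non-homogeneous.
Homogeneous solution: s_h(n) = A·(-3)^n.
Try constant particular solution s_p = K: K = -3K - 10 ⇒ K = - \frac{5}{2}.
General: s(n) = A·(-3)^n - \frac{5}{2}.
Apply s(0) = -10: A - \frac{5}{2} = -10 ⇒ A = - \frac{15}{2}.
So s(n) = - \frac{15 \left(-3\right)^{n}}{2} - \frac{5}{2}.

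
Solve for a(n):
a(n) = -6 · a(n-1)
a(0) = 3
Pure geometric recurrence with ratio -6.
By induction a(n) = a(0) · (-6)^n = 3 \left(-6\right)^{n}.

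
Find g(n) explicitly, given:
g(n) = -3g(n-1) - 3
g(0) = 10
First-order linear non-homogeneous.
Homogeneous solution: g_h(n) = A·(-3)^n.
Try constant particular solution g_p = K: K = -3K - 3 ⇒ K = - \frac{3}{4}.
General: g(n) = A·(-3)^n - \frac{3}{4}.
Apply g(0) = 10: A - \frac{3}{4} = 10 ⇒ A = \frac{43}{4}.
So g(n) = \frac{43 \left(-3\right)^{n}}{4} - \frac{3}{4}.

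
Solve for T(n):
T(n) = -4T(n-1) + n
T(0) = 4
First-order linear with linear forcing.
Homogeneous solution: T_h(n) = A·(-4)^n.
Try particular T_p(n) = pn + q. Substituting:
  pn + q = -4(p(n-1) + q) + n.
Matching the n-coefficient: p = -4p + 1 ⇒ p = \frac{1}{5}.
Matching constants: q = 4p - 4q ⇒ q = \frac{4}{25}.
General: T(n) = A·(-4)^n + \frac{n}{5} + \frac{4}{25}.
Apply T(0) = 4: A + \frac{4}{25} = 4 ⇒ A = \frac{96}{25}.
So T(n) = \frac{96 \left(-4\right)^{n}}{25} + \frac{n}{5} + \frac{4}{25}.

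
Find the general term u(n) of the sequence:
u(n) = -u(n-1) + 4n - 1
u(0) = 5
First-order linear with linear forcing.
Homogeneous solution: u_h(n) = A·(-1)^n.
Try particular u_p(n) = pn + q. Substituting:
  pn + q = -(p(n-1) + q) + 4n - 1.
Matching the n-coefficient: p = -p + 4 ⇒ p = 2.
Matching constants: q = p - q - 1 ⇒ q = \frac{1}{2}.
General: u(n) = A·(-1)^n + 2 n + \frac{1}{2}.
Apply u(0) = 5: A + \frac{1}{2} = 5 ⇒ A = \frac{9}{2}.
So u(n) = \frac{9 \left(-1\right)^{n}}{2} + 2 n + \frac{1}{2}.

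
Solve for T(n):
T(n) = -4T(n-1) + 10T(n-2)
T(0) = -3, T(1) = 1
Characteristic equation: x² + 4x - 10 = 0.
Discriminant Δ = (-4)² + 4·(10) = 56.
Roots r₁,₂ = (-4 ± √56)/2, so r₁ = -2 + \sqrt{14}, r₂ = - \sqrt{14} - 2.
General solution: T(n) = A·r₁^n + B·r₂^n.
From the initial conditions, A + B = -3 and r₁A + r₂B = 1.
Since r₁ - r₂ = √56: A = (1 - (-3)r₂)/√56 = - \frac{3}{2} - \frac{5 \sqrt{14}}{28}, and B = -3 - A = - \frac{3}{2} + \frac{5 \sqrt{14}}{28}.
So T(n) = \left(- \frac{3}{2} - \frac{5 \sqrt{14}}{28}\right)\left(-2 + \sqrt{14}\right)^n + \left(- \frac{3}{2} + \frac{5 \sqrt{14}}{28}\right)\left(- \sqrt{14} - 2\right)^n.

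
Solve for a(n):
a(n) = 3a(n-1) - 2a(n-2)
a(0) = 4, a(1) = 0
Characteristic equation: x² - 3x + 2 = 0, which factors as (x - (2))(x - (1)) = 0.
Roots r₁ = 2, r₂ = 1 (distinct).
General solution: a(n) = A·(2)^n + B·(1)^n.
From a(0) = 4: A + B = 4.
From a(1) = 0: 2A + B = 0.
Solving: A = -4, B = 8.
So a(n) = 8 - 4 \cdot 2^{n}.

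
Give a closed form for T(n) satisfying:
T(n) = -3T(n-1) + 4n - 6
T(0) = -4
First-order linear with linear forcing.
Homogeneous solution: T_h(n) = A·(-3)^n.
Try particular T_p(n) = pn + q. Substituting:
  pn + q = -3(p(n-1) + q) + 4n - 6.
Matching the n-coefficient: p = -3p + 4 ⇒ p = 1.
Matching constants: q = 3p - 3q - 6 ⇒ q = - \frac{3}{4}.
General: T(n) = A·(-3)^n + n - \frac{3}{4}.
Apply T(0) = -4: A - \frac{3}{4} = -4 ⇒ A = - \frac{13}{4}.
So T(n) = - \frac{13 \left(-3\right)^{n}}{4} + n - \frac{3}{4}.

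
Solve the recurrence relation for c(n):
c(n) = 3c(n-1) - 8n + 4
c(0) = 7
First-order linear with linear forcing.
Homogeneous solution: c_h(n) = A·(3)^n.
Try particular c_p(n) = pn + q. Substituting:
  pn + q = 3(p(n-1) + q) - 8n + 4.
Matching the n-coefficient: p = 3p - 8 ⇒ p = 4.
Matching constants: q = -3p + 3q + 4 ⇒ q = 4.
General: c(n) = A·(3)^n + 4 n + 4.
Apply c(0) = 7: A + 4 = 7 ⇒ A = 3.
So c(n) = 3 \cdot 3^{n} + 4 n + 4.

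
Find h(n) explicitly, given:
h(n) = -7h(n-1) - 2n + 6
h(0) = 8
First-order linear with linear forcing.
Homogeneous solution: h_h(n) = A·(-7)^n.
Try particular h_p(n) = pn + q. Substituting:
  pn + q = -7(p(n-1) + q) - 2n + 6.
Matching the n-coefficient: p = -7p - 2 ⇒ p = - \frac{1}{4}.
Matching constants: q = 7p - 7q + 6 ⇒ q = \frac{17}{32}.
General: h(n) = A·(-7)^n - \frac{n}{4} + \frac{17}{32}.
Apply h(0) = 8: A + \frac{17}{32} = 8 ⇒ A = \frac{239}{32}.
So h(n) = \frac{239 \left(-7\right)^{n}}{32} - \frac{n}{4} + \frac{17}{32}.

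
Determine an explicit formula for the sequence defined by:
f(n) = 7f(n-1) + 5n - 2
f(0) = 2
First-order linear with linear forcing.
Homogeneous solution: f_h(n) = A·(7)^n.
Try particular f_p(n) = pn + q. Substituting:
  pn + q = 7(p(n-1) + q) + 5n - 2.
Matching the n-coefficient: p = 7p + 5 ⇒ p = - \frac{5}{6}.
Matching constants: q = -7p + 7q - 2 ⇒ q = - \frac{23}{36}.
General: f(n) = A·(7)^n - \frac{5 n}{6} - \frac{23}{36}.
Apply f(0) = 2: A - \frac{23}{36} = 2 ⇒ A = \frac{95}{36}.
So f(n) = \frac{95 \cdot 7^{n}}{36} - \frac{5 n}{6} - \frac{23}{36}.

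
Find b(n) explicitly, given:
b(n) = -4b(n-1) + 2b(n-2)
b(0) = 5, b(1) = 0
Characteristic equation: x² + 4x - 2 = 0.
Discriminant Δ = (-4)² + 4·(2) = 24.
Roots r₁,₂ = (-4 ± √24)/2, so r₁ = -2 + \sqrt{6}, r₂ = - \sqrt{6} - 2.
General solution: b(n) = A·r₁^n + B·r₂^n.
From the initial conditions, A + B = 5 and r₁A + r₂B = 0.
Since r₁ - r₂ = √24: A = (0 - (5)r₂)/√24 = \frac{5 \sqrt{6}}{6} + \frac{5}{2}, and B = 5 - A = \frac{5}{2} - \frac{5 \sqrt{6}}{6}.
So b(n) = \left(\frac{5 \sqrt{6}}{6} + \frac{5}{2}\right)\left(-2 + \sqrt{6}\right)^n + \left(\frac{5}{2} - \frac{5 \sqrt{6}}{6}\right)\left(- \sqrt{6} - 2\right)^n.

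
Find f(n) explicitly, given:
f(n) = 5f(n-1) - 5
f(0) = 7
First-order linear non-homogeneous.
Homogeneous solution: f_h(n) = A·(5)^n.
Try constant particular solution f_p = K: K = 5K - 5 ⇒ K = \frac{5}{4}.
General: f(n) = A·(5)^n + \frac{5}{4}.
Apply f(0) = 7: A + \frac{5}{4} = 7 ⇒ A = \frac{23}{4}.
So f(n) = \frac{23 \cdot 5^{n}}{4} + \frac{5}{4}.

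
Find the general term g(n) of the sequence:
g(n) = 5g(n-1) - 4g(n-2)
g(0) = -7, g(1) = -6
Characteristic equation: x² - 5x + 4 = 0, which factors as (x - (1))(x - (4)) = 0.
Roots r₁ = 1, r₂ = 4 (distinct).
General solution: g(n) = A·(1)^n + B·(4)^n.
From g(0) = -7: A + B = -7.
From g(1) = -6: A + 4B = -6.
Solving: A = - \frac{22}{3}, B = \frac{1}{3}.
So g(n) = \frac{4^{n}}{3} - \frac{22}{3}.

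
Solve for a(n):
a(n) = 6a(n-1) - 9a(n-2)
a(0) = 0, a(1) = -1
Characteristic equation: x² - 6x + 9 = 0, which is (x - (3))².
Repeated root r = 3.
General solution: a(n) = (A + Bn)·(3)^n.
From a(0) = 0: A = 0.
From a(1) = -1: (A + B)·(3) = -1 ⇒ B = - \frac{1}{3}.
So a(n) = \left(- \frac{n}{3}\right) \cdot (3)^n.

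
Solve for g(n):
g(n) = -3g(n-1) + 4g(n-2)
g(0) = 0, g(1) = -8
Characteristic equation: x² + 3x - 4 = 0, which factors as (x - (1))(x - (-4)) = 0.
Roots r₁ = 1, r₂ = -4 (distinct).
General solution: g(n) = A·(1)^n + B·(-4)^n.
From g(0) = 0: A + B = 0.
From g(1) = -8: A - 4B = -8.
Solving: A = - \frac{8}{5}, B = \frac{8}{5}.
So g(n) = \frac{8 \left(-4\right)^{n}}{5} - \frac{8}{5}.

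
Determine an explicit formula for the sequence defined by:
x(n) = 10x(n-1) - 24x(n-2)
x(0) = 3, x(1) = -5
Characteristic equation: x² - 10x + 24 = 0, which factors as (x - (6))(x - (4)) = 0.
Roots r₁ = 6, r₂ = 4 (distinct).
General solution: x(n) = A·(6)^n + B·(4)^n.
From x(0) = 3: A + B = 3.
From x(1) = -5: 6A + 4B = -5.
Solving: A = - \frac{17}{2}, B = \frac{23}{2}.
So x(n) = \frac{23 \cdot 4^{n}}{2} - \frac{17 \cdot 6^{n}}{2}.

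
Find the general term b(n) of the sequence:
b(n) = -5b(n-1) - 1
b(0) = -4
First-order linear non-homogeneous.
Homogeneous solution: b_h(n) = A·(-5)^n.
Try constant particular solution b_p = K: K = -5K - 1 ⇒ K = - \frac{1}{6}.
General: b(n) = A·(-5)^n - \frac{1}{6}.
Apply b(0) = -4: A - \frac{1}{6} = -4 ⇒ A = - \frac{23}{6}.
So b(n) = - \frac{23 \left(-5\right)^{n}}{6} - \frac{1}{6}.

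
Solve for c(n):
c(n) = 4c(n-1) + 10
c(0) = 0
First-order linear non-homogeneous.
Homogeneous solution: c_h(n) = A·(4)^n.
Try constant particular solution c_p = K: K = 4K + 10 ⇒ K = - \frac{10}{3}.
General: c(n) = A·(4)^n - \frac{10}{3}.
Apply c(0) = 0: A - \frac{10}{3} = 0 ⇒ A = \frac{10}{3}.
So c(n) = \frac{10 \cdot 4^{n}}{3} - \frac{10}{3}.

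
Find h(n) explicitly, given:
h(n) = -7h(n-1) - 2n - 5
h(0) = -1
First-order linear with linear forcing.
Homogeneous solution: h_h(n) = A·(-7)^n.
Try particular h_p(n) = pn + q. Substituting:
  pn + q = -7(p(n-1) + q) - 2n - 5.
Matching the n-coefficient: p = -7p - 2 ⇒ p = - \frac{1}{4}.
Matching constants: q = 7p - 7q - 5 ⇒ q = - \frac{27}{32}.
General: h(n) = A·(-7)^n - \frac{n}{4} - \frac{27}{32}.
Apply h(0) = -1: A - \frac{27}{32} = -1 ⇒ A = - \frac{5}{32}.
So h(n) = - \frac{5 \left(-7\right)^{n}}{32} - \frac{n}{4} - \frac{27}{32}.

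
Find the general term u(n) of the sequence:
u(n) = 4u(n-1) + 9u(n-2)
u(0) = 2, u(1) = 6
Characteristic equation: x² - 4x - 9 = 0.
Discriminant Δ = (4)² + 4·(9) = 52.
Roots r₁,₂ = (4 ± √52)/2, so r₁ = 2 + \sqrt{13}, r₂ = 2 - \sqrt{13}.
General solution: u(n) = A·r₁^n + B·r₂^n.
From the initial conditions, A + B = 2 and r₁A + r₂B = 6.
Since r₁ - r₂ = √52: A = (6 - (2)r₂)/√52 = \frac{\sqrt{13}}{13} + 1, and B = 2 - A = 1 - \frac{\sqrt{13}}{13}.
So u(n) = \left(\frac{\sqrt{13}}{13} + 1\right)\left(2 + \sqrt{13}\right)^n + \left(1 - \frac{\sqrt{13}}{13}\right)\left(2 - \sqrt{13}\right)^n.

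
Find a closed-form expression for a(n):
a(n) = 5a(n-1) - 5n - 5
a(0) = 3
First-order linear with linear forcing.
Homogeneous solution: a_h(n) = A·(5)^n.
Try particular a_p(n) = pn + q. Substituting:
  pn + q = 5(p(n-1) + q) - 5n - 5.
Matching the n-coefficient: p = 5p - 5 ⇒ p = \frac{5}{4}.
Matching constants: q = -5p + 5q - 5 ⇒ q = \frac{45}{16}.
General: a(n) = A·(5)^n + \frac{5 n}{4} + \frac{45}{16}.
Apply a(0) = 3: A + \frac{45}{16} = 3 ⇒ A = \frac{3}{16}.
So a(n) = \frac{3 \cdot 5^{n}}{16} + \frac{5 n}{4} + \frac{45}{16}.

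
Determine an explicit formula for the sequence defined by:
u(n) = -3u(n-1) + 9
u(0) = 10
First-order linear non-homogeneous.
Homogeneous solution: u_h(n) = A·(-3)^n.
Try constant particular solution u_p = K: K = -3K + 9 ⇒ K = \frac{9}{4}.
General: u(n) = A·(-3)^n + \frac{9}{4}.
Apply u(0) = 10: A + \frac{9}{4} = 10 ⇒ A = \frac{31}{4}.
So u(n) = \frac{31 \left(-3\right)^{n}}{4} + \frac{9}{4}.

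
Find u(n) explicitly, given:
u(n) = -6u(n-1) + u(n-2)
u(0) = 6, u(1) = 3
Characteristic equation: x² + 6x - 1 = 0.
Discriminant Δ = (-6)² + 4·(1) = 40.
Roots r₁,₂ = (-6 ± √40)/2, so r₁ = -3 + \sqrt{10}, r₂ = - \sqrt{10} - 3.
General solution: u(n) = A·r₁^n + B·r₂^n.
From the initial conditions, A + B = 6 and r₁A + r₂B = 3.
Since r₁ - r₂ = √40: A = (3 - (6)r₂)/√40 = 3 + \frac{21 \sqrt{10}}{20}, and B = 6 - A = 3 - \frac{21 \sqrt{10}}{20}.
So u(n) = \left(3 + \frac{21 \sqrt{10}}{20}\right)\left(-3 + \sqrt{10}\right)^n + \left(3 - \frac{21 \sqrt{10}}{20}\right)\left(- \sqrt{10} - 3\right)^n.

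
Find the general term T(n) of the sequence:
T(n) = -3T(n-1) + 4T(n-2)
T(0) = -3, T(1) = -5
Characteristic equation: x² + 3x - 4 = 0, which factors as (x - (-4))(x - (1)) = 0.
Roots r₁ = -4, r₂ = 1 (distinct).
General solution: T(n) = A·(-4)^n + B·(1)^n.
From T(0) = -3: A + B = -3.
From T(1) = -5: -4A + B = -5.
Solving: A = \frac{2}{5}, B = - \frac{17}{5}.
So T(n) = \frac{2 \left(-4\right)^{n}}{5} - \frac{17}{5}.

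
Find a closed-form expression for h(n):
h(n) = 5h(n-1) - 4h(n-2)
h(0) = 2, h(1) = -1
Characteristic equation: x² - 5x + 4 = 0, which factors as (x - (1))(x - (4)) = 0.
Roots r₁ = 1, r₂ = 4 (distinct).
General solution: h(n) = A·(1)^n + B·(4)^n.
From h(0) = 2: A + B = 2.
From h(1) = -1: A + 4B = -1.
Solving: A = 3, B = -1.
So h(n) = 3 - 4^{n}.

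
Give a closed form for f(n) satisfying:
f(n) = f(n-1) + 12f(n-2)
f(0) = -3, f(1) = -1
Characteristic equation: x² - x - 12 = 0, which factors as (x - (-3))(x - (4)) = 0.
Roots r₁ = -3, r₂ = 4 (distinct).
General solution: f(n) = A·(-3)^n + B·(4)^n.
From f(0) = -3: A + B = -3.
From f(1) = -1: -3A + 4B = -1.
Solving: A = - \frac{11}{7}, B = - \frac{10}{7}.
So f(n) = - \frac{11 \left(-3\right)^{n}}{7} - \frac{10 \cdot 4^{n}}{7}.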